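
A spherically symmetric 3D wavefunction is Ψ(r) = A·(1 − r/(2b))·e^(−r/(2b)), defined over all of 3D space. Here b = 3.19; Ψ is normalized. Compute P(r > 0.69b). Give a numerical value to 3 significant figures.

With dV = 4πr²dr, the probability is ∫|Ψ|² dV over r > 0.69b.
A² is fixed by ∫₀^∞ 4πr²|Ψ|² dr = 1, i.e. A² = (8·π·b^3)^(−1).
In terms of u = r/b (A², 4π and the length scale all cancel between numerator and denominator), P = [∫_{0.69}^{∞} u^2·(1 - u/2)^2·e^(-u) du] / [∫_{0}^{∞} u^2·(1 - u/2)^2·e^(-u) du].
An antiderivative of u^2·(1 - u/2)^2·e^(-u) is -(u^4/4 + u^2 + 2·u + 2)·e^(-u); evaluating from 0.69 to ∞ gives ≈ 1.9626, while the full integral is 2.
The region integral divided by the full integral gives P = 0.9813.

P ≈ 0.981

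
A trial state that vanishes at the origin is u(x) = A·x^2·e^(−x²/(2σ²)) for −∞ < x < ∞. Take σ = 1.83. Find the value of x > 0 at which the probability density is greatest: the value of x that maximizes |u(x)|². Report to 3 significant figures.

x ≈ 2.59

The maximum of |u(x)|² occurs where its derivative vanishes.
Solving yields x = √(2)·σ.
With σ = 1.83, the value of x > 0 at which the probability density is greatest is 2.588.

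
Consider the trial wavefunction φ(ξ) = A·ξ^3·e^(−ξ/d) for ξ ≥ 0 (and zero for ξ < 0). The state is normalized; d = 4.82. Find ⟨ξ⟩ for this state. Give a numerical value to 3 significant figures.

⟨ξ⟩ ≈ 16.9

The expectation value is the |φ|²-weighted average of ξ: ∫ ξ|φ|² dξ.
Since the A² factors cancel between numerator and denominator, ⟨ξ⟩ = 7·d/2.
Putting d = 4.82 gives 16.87.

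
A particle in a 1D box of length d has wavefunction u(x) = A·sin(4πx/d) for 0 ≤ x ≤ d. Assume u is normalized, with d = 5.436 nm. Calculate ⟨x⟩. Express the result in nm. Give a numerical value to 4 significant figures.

⟨x⟩ ≈ 2.718 nm

By definition ⟨x⟩ = ∫ x |u(x)|² dx.
Using sin²θ = (1 − cos 2θ)/2, since the A² factors cancel between numerator and denominator, ⟨x⟩ = d/2.
With d = 5.436, ⟨x⟩ = 2.7180.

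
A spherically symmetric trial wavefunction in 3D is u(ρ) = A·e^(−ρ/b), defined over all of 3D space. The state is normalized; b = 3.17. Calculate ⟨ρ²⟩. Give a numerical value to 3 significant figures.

⟨ρ^2⟩ ≈ 30.1

By definition ⟨ρ²⟩ = ∫ ρ^2 |u(ρ)|² 4πρ² dρ.
Recall ∫₀^∞ ρ^m e^(−ρ/β) dρ = m!·β^(m+1), the ratio of the moment integral to the normalization integral gives ⟨ρ²⟩ = 3·b^2.
Putting b = 3.17 gives 30.15.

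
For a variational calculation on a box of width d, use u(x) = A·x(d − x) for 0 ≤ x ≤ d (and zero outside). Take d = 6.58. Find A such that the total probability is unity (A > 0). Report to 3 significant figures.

A ≈ 0.0493

Normalization requires ∫|u|² dx = 1, integrated from 0 to d.
Expanding the polynomial and integrating term by term, carrying out the integral gives A² · d^5/30.
Setting this equal to 1 gives A² = 1/(d^5/30).
With d = 6.58: A² = 0.002432 and A = 0.04932.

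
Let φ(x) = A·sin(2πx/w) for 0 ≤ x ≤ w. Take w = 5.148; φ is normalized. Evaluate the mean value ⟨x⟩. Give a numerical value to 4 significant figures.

The expectation value is the |φ|²-weighted average of x: ∫ x|φ|² dx.
Using sin²θ = (1 − cos 2θ)/2, evaluating both integrals, ⟨x⟩ = w/2.
Putting w = 5.148 gives 2.5740.

⟨x⟩ ≈ 2.574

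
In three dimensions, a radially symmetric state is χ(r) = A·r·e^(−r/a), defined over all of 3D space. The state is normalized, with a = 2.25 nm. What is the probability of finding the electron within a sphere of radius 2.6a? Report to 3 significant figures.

P ≈ 0.594

Integrate the radial probability density 4πr²|χ|² over r ≤ 2.6a.
Normalization gives A² = 1/(3·π·a^5).
Substituting u = r/a, A², 4π and the length scale all cancel in the ratio: P = ∫_{0}^{2.6} u^4·e^(-2·u) du / ∫_{0}^{∞} u^4·e^(-2·u) du.
An antiderivative of u^4·e^(-2·u) is -(u^4/2 + u^3 + 3·u^2/2 + 3·u/2 + 3/4)·e^(-2·u); evaluating from 0 to 2.6 gives ≈ 0.44540, while the full integral is 3/4.
This evaluates to P = 0.5939.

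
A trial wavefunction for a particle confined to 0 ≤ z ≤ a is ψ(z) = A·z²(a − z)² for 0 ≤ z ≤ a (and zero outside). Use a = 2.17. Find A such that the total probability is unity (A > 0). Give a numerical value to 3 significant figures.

A ≈ 0.768

We need A² ∫|f|² dz = 1, taking the integral from 0 to a.
Expanding the polynomial and integrating term by term, carrying out the integral gives A² · a^9/630.
Hence A² = 1/[a^9/630].
With a = 2.17: A² = 0.5905 and A = 0.7684.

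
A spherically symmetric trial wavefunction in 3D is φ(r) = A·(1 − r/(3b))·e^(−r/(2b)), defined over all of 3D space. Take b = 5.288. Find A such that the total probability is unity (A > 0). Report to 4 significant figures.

A ≈ 0.02841

The normalization condition is ∫|φ|² 4πr² dr = 1 from 0 to ∞.
(Spherical symmetry: dV = 4πr² dr.)
With φ = A·(1 − r/(3b))·e^(−r/(2b)), the integral evaluates to A²·[8·π·b^3/3].
With b = 5.288: A² = 0.00080725 and A = 0.028412.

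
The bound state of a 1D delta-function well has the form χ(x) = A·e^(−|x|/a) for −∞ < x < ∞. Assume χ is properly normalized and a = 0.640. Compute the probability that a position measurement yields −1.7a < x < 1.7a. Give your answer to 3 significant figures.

The probability is P = ∫ |χ|² dx over [−1.7a, 1.7a].
The normalization integral ∫|χ|²dx over the whole domain equals a·A², and A² cancels in the ratio.
Both integrals are even about x = 0, so only the x ≥ 0 halves are needed (the factors of 2 cancel). Let u = x/a; then A² and the length scale cancel, so P = ∫_{0}^{1.7} e^(-2·u) du ÷ ∫_{0}^{∞} e^(-2·u) du.
With ∫ e^(-2·u) du = -e^(-2·u)/2 + C, the region integral is 1/2 - e^(-17/5)/2 and the full one is 1/2.
Taking the ratio, P = 0.9666.

P ≈ 0.967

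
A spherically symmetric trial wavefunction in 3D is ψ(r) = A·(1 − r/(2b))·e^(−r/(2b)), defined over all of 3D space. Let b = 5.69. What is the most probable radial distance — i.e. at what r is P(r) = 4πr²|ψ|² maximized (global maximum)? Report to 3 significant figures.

r ≈ 29.8

Differentiate P(r) = 4πr²|ψ|² with respect to r and set to zero.
Solving yields r = b·(√(5) + 3).
With b = 5.69, the most probable radial distance is 29.79.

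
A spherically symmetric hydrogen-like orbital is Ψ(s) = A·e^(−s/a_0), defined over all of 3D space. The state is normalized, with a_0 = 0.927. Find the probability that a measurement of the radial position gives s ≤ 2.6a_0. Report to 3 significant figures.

P ≈ 0.891

With dV = 4πs²ds, the probability is ∫|Ψ|² dV over s ≤ 2.6a_0.
A² is fixed by ∫₀^∞ 4πs²|Ψ|² ds = 1, i.e. A² = (π·a_0^3)^(−1).
Let u = s/a_0; then A², 4π and the length scale all cancel, so P = ∫_{0}^{2.6} u^2·e^(-2·u) du ÷ ∫_{0}^{∞} u^2·e^(-2·u) du.
With ∫ u^2·e^(-2·u) du = -(2·u^2 + 2·u + 1)·e^(-2·u)/4 + C, the region integral is 1/4 - 493·e^(-26/5)/100 and the full one is 1/4.
Taking the ratio yields P = 0.8912.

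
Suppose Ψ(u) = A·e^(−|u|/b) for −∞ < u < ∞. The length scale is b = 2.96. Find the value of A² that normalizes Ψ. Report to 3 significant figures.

Require ∫ |Ψ|² du = 1 over the whole domain.
With ∫₀^∞ u^0 e^(−αu) du = 0!/α^1, the integral (without the A² prefactor) comes out to b.
Hence A² = 1/[b].
Substituting b = 2.96 gives A² = 0.3378, so A = 0.5812.

A^2 ≈ 0.338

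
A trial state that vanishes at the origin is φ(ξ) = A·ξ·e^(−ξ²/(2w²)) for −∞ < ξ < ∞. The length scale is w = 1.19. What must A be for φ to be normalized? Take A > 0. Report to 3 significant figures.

A ≈ 0.818

The normalization condition is ∫|φ|² dξ = 1 from −∞ to ∞.
With φ = A·ξ·e^(−ξ²/(2w²)), the integral evaluates to A²·[√(π)·w^3/2].
Hence A² = 1/[√(π)·w^3/2].
With w = 1.19: A² = 0.6696 and A = 0.8183.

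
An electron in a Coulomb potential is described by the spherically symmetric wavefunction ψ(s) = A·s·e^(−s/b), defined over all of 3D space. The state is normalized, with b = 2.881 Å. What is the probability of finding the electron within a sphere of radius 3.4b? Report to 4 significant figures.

P ≈ 0.8080

With dV = 4πs²ds, the probability is ∫|ψ|² dV over s ≤ 3.4b.
A² is fixed by ∫₀^∞ 4πs²|ψ|² ds = 1, i.e. A² = (3·π·b^5)^(−1).
Let u = s/b; then A², 4π and the length scale all cancel, so P = ∫_{0}^{3.4} u^4·e^(-2·u) du ÷ ∫_{0}^{∞} u^4·e^(-2·u) du.
With ∫ u^4·e^(-2·u) du = -(u^4/2 + u^3 + 3·u^2/2 + 3·u/2 + 3/4)·e^(-2·u) + C, the region integral is ≈ 0.605977 and the full one is 3/4.
This evaluates to P = 0.80797.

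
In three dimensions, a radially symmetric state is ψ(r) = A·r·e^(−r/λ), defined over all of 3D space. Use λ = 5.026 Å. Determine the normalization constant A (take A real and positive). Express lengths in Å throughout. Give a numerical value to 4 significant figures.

A ≈ 0.005752 Å^(-5/2)

The normalization condition is ∫|ψ|² 4πr² dr = 1 from 0 to ∞.
The angular integral contributes 4π, leaving ∫₀^∞ r²|ψ|² dr.
With ψ = A·r·e^(−r/λ), the integral evaluates to A²·[3·π·λ^5].
Setting this equal to 1 gives A² = 1/(3·π·λ^5).
Substituting λ = 5.026 gives A² = 0.000033084, so A = 0.0057519.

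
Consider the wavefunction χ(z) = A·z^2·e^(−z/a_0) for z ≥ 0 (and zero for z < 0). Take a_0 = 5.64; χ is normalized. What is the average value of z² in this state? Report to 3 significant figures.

⟨z^2⟩ ≈ 239

⟨z²⟩ = ∫ z^2 |χ|² dz over the full domain.
Evaluating both integrals, ⟨z²⟩ = 15·a_0^2/2.
With a_0 = 5.64, ⟨z^2⟩ = 238.6.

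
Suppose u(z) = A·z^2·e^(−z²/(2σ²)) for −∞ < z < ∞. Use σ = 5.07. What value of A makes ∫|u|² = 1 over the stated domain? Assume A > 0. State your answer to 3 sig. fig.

The normalization condition is ∫|u|² dz = 1 from −∞ to ∞.
With ∫_{−∞}^{∞} z^(2m) e^(−αz²) dz = (2m−1)!!·√π / (2^m α^(m+1/2)), with u = A·z^2·e^(−z²/(2σ²)), the integral evaluates to A²·[3·√(π)·σ^5/4].
Setting this equal to 1 gives A² = 1/(3·√(π)·σ^5/4).
Substituting σ = 5.07 gives A² = 0.0002246, so A = 0.01499.

A ≈ 0.0150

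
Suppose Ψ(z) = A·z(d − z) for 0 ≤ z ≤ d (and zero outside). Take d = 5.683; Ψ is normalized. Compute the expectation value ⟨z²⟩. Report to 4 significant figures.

⟨z²⟩ = ∫ z^2 |Ψ|² dz over the full domain.
Since the A² factors cancel between numerator and denominator, ⟨z²⟩ = 2·d^2/7.
Putting d = 5.683 gives 9.2276.

⟨z^2⟩ ≈ 9.228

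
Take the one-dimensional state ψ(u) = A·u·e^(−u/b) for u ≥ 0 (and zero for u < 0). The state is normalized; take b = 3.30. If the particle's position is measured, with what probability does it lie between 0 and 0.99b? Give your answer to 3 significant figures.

P = ∫_{0}^{0.99b} |ψ(u)|² du.
The normalization integral ∫|ψ|²du over the whole domain equals b^3/4·A², and A² cancels in the ratio.
Substituting t = u/b, A² and the length scale cancel in the ratio: P = ∫_{0}^{0.99} t^2·e^(-2·t) dt / ∫_{0}^{∞} t^2·e^(-2·t) dt.
Using ∫ t^2·e^(-2·t) dt = -(2·t^2 + 2·t + 1)·e^(-2·t)/4, the numerator is ≈ 0.079478 and the denominator is 1/4.
Evaluating gives P = 0.3179.

P ≈ 0.318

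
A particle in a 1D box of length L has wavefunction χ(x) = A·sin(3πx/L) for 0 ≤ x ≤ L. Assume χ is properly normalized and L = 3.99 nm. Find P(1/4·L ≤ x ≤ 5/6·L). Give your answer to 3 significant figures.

P = ∫_{1/4·L}^{5/6·L} |χ(x)|² dx.
Since A² = 1/(L/2), this is the region integral divided by the full normalization integral.
In terms of u = x/L (A² and the length scale cancel between numerator and denominator), P = [∫_{1/4}^{5/6} sin(3·π·u)^2 du] / [∫_{0}^{1} sin(3·π·u)^2 du].
Using ∫ sin(3·π·u)^2 du = u/2 - sin(6·π·u)/(12·π), the numerator is 7/24 - 1/(12·π) and the denominator is 1/2.
Evaluating gives P = (-2 + 7·π)/(12·π).

P ≈ 0.530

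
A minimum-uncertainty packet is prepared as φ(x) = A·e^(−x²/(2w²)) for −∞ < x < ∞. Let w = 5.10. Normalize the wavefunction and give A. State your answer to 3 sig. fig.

We need A² ∫|f|² dx = 1, taking the integral from −∞ to ∞.
Differentiating ∫e^(−αx²) dx = √(π/α) under α to get the higher moments, ∫|φ|² dx = A²·(√(π)·w).
So A² = (√(π)·w)^(−1).
Plugging in w = 5.10 yields A = 0.3326.

A ≈ 0.333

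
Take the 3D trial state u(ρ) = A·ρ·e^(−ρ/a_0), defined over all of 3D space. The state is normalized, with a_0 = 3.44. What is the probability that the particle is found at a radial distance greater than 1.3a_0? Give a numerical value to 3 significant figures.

P ≈ 0.877

P = ∫ |u|² 4πρ² dρ over ρ > 1.3a_0.
The full normalization integral is A²·[3·π·a_0^5] = 1, fixing A².
Let t = ρ/a_0; then A², 4π and the length scale all cancel, so P = ∫_{1.3}^{∞} t^4·e^(-2·t) dt ÷ ∫_{0}^{∞} t^4·e^(-2·t) dt.
Using ∫ t^4·e^(-2·t) dt = -(t^4/2 + t^3 + 3·t^2/2 + 3·t/2 + 3/4)·e^(-2·t), the numerator is ≈ 0.65807 and the denominator is 3/4.
The region integral divided by the full integral gives P = 0.8774.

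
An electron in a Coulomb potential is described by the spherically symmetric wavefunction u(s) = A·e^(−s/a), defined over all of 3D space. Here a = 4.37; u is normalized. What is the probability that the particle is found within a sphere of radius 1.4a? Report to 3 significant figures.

P ≈ 0.531

With dV = 4πs²ds, the probability is ∫|u|² dV over s ≤ 1.4a.
Normalization gives A² = 1/(π·a^3).
Substituting t = s/a, A², 4π and the length scale all cancel in the ratio: P = ∫_{0}^{1.4} t^2·e^(-2·t) dt / ∫_{0}^{∞} t^2·e^(-2·t) dt.
An antiderivative of t^2·e^(-2·t) is -(2·t^2 + 2·t + 1)·e^(-2·t)/4; evaluating from 0 to 1.4 gives 1/4 - 193·e^(-14/5)/100, while the full integral is 1/4.
The region integral divided by the full integral gives P = 0.5305.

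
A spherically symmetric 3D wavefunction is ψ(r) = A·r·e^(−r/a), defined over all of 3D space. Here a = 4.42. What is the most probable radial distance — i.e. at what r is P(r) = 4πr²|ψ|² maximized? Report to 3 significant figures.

The maximum of P(r) = 4πr²|ψ|² occurs where its derivative vanishes.
This gives r = 2·a.
With a = 4.42, the most probable radial distance is 8.840.

r ≈ 8.84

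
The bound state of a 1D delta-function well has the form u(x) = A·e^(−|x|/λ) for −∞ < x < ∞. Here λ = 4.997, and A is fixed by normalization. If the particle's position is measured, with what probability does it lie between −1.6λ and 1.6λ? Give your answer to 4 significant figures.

P ≈ 0.9592

P = ∫_{−1.6λ}^{1.6λ} |u(x)|² dx.
Since A² = 1/(λ), this is the region integral divided by the full normalization integral.
By symmetry take twice the x ≥ 0 contribution in numerator and denominator; the 2's cancel. Let t = x/λ; then A² and the length scale cancel, so P = ∫_{0}^{1.6} e^(-2·t) dt ÷ ∫_{0}^{∞} e^(-2·t) dt.
Using ∫ e^(-2·t) dt = -e^(-2·t)/2, the numerator is 1/2 - e^(-16/5)/2 and the denominator is 1/2.
Evaluating gives P = 0.95924.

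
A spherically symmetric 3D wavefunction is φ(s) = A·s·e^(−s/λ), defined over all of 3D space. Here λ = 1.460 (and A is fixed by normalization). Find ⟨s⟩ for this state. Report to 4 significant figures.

The expectation value is the |φ|²-weighted average of s: ∫ s|φ|² 4πs² ds.
With ∫₀^∞ s^5 e^(−αs) ds = 5!/α^6, since the A² factors cancel between numerator and denominator, ⟨s⟩ = 5·λ/2.
With λ = 1.460, ⟨s⟩ = 3.6500.

⟨s⟩ ≈ 3.650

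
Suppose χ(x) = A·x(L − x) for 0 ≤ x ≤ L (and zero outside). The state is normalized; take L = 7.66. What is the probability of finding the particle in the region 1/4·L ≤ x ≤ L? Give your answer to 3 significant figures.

P ≈ 0.896

The probability is P = ∫ |χ|² dx over [1/4·L, L].
With A² fixed by ∫|χ|² = 1, i.e. A² = (L^5/30)^(−1), substitute and integrate.
Substituting u = x/L, A² and the length scale cancel in the ratio: P = ∫_{1/4}^{1} u^2·(1 - u)^2 du / ∫_{0}^{1} u^2·(1 - u)^2 du.
An antiderivative of u^2·(1 - u)^2 is u^3·(6·u^2 - 15·u + 10)/30; evaluating from 1/4 to 1 gives 153/5120, while the full integral is 1/30.
This works out to P = 459/512.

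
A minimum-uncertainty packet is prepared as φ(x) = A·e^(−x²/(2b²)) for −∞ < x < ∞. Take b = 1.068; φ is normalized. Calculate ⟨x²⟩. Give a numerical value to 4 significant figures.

⟨x²⟩ = ∫ x^2 |φ|² dx over the full domain.
With ∫_{−∞}^{∞} x^(2m) e^(−αx²) dx = (2m−1)!!·√π / (2^m α^(m+1/2)), since the A² factors cancel between numerator and denominator, ⟨x²⟩ = b^2/2.
Putting b = 1.068 gives 0.57031.

⟨x^2⟩ ≈ 0.5703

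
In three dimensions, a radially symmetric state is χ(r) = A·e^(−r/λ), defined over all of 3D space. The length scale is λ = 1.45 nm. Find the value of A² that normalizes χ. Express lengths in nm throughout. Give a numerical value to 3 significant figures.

A^2 ≈ 0.104 nm^(-3)

The normalization condition is ∫|χ|² 4πr² dr = 1 from 0 to ∞.
Carrying out the integral gives A² · π·λ^3.
Plugging in λ = 1.45 yields A = 0.3231.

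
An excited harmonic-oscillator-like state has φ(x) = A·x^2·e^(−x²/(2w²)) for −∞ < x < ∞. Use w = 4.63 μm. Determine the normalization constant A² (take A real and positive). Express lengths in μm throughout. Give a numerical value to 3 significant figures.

The normalization condition is ∫|φ|² dx = 1 from −∞ to ∞.
The integral (without the A² prefactor) comes out to 3·√(π)·w^5/4.
So A² = (3·√(π)·w^5/4)^(−1).
With w = 4.63: A² = 0.0003536 and A = 0.01880.

A^2 ≈ 0.000354 μm^(-5)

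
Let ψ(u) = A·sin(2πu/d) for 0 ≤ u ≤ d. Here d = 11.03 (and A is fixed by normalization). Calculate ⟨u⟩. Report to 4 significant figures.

⟨u⟩ ≈ 5.515

⟨u⟩ = ∫ u |ψ|² du over the full domain.
Since the A² factors cancel between numerator and denominator, ⟨u⟩ = d/2.
Putting d = 11.03 gives 5.5150.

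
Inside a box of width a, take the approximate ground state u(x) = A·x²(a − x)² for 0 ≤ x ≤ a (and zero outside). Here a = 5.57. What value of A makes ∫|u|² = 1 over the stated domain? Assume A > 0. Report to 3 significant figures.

A ≈ 0.0110

The normalization condition is ∫|u|² dx = 1 from 0 to a.
Expanding the polynomial and integrating term by term, with u = A·x²(a − x)², the integral evaluates to A²·[a^9/630].
Setting this equal to 1 gives A² = 1/(a^9/630).
With a = 5.57: A² = 0.0001221 and A = 0.01105.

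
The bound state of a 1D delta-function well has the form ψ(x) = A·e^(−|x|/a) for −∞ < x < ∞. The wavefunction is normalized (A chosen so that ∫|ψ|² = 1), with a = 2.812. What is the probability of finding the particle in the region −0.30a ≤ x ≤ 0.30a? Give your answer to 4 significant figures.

P = ∫_{−0.30a}^{0.30a} |ψ(x)|² dx.
With A² fixed by ∫|ψ|² = 1, i.e. A² = (a)^(−1), substitute and integrate.
By symmetry take twice the x ≥ 0 contribution in numerator and denominator; the 2's cancel. Substituting u = x/a, A² and the length scale cancel in the ratio: P = ∫_{0}^{0.30} e^(-2·u) du / ∫_{0}^{∞} e^(-2·u) du.
With ∫ e^(-2·u) du = -e^(-2·u)/2 + C, the region integral is 1/2 - e^(-3/5)/2 and the full one is 1/2.
Taking the ratio, P = 0.45119.

P ≈ 0.4512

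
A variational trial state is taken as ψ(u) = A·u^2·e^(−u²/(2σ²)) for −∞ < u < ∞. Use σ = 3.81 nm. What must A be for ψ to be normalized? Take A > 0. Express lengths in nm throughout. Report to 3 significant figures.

A ≈ 0.0306 nm^(-5/2)

The normalization condition is ∫|ψ|² du = 1 from −∞ to ∞.
With ∫_{−∞}^{∞} u^(2m) e^(−αu²) du = (2m−1)!!·√π / (2^m α^(m+1/2)), the integral (without the A² prefactor) comes out to 3·√(π)·σ^5/4.
So A² = (3·√(π)·σ^5/4)^(−1).
Plugging in σ = 3.81 yields A = 0.03061.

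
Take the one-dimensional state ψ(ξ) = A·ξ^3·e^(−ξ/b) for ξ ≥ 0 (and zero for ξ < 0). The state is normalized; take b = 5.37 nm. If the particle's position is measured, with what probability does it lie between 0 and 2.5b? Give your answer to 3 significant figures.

|ψ|² is the probability density, so P = ∫_{0}^{2.5b} |ψ|² dξ.
The normalization integral ∫|ψ|²dξ over the whole domain equals 45·b^7/8·A², and A² cancels in the ratio.
Let u = ξ/b; then A² and the length scale cancel, so P = ∫_{0}^{2.5} u^6·e^(-2·u) du ÷ ∫_{0}^{∞} u^6·e^(-2·u) du.
An antiderivative of u^6·e^(-2·u) is -(4·u^6 + 12·u^5 + 30·u^4 + 60·u^3 + 90·u^2 + 90·u + 45)·e^(-2·u)/8; evaluating from 0 to 2.5 gives ≈ 1.3377, while the full integral is 45/8.
Evaluating gives P = 0.2378.

P ≈ 0.238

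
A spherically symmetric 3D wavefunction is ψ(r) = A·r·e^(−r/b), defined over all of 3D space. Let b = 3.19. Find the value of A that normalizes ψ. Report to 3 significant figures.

Require ∫ |ψ|² 4πr² dr = 1 over the whole domain.
(Spherical symmetry: dV = 4πr² dr.)
∫|ψ|² 4πr² dr = A²·(3·π·b^5).
Hence A² = 1/[3·π·b^5].
With b = 3.19: A² = 0.0003212 and A = 0.01792.

A ≈ 0.0179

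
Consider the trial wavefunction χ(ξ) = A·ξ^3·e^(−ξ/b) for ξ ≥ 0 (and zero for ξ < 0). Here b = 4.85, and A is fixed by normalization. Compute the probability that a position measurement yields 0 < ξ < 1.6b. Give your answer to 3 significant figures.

P ≈ 0.0446

P = ∫_{0}^{1.6b} |χ(ξ)|² dξ.
Since A² = 1/(45·b^7/8), this is the region integral divided by the full normalization integral.
Let u = ξ/b; then A² and the length scale cancel, so P = ∫_{0}^{1.6} u^6·e^(-2·u) du ÷ ∫_{0}^{∞} u^6·e^(-2·u) du.
With ∫ u^6·e^(-2·u) du = -(4·u^6 + 12·u^5 + 30·u^4 + 60·u^3 + 90·u^2 + 90·u + 45)·e^(-2·u)/8 + C, the region integral is ≈ 0.25098 and the full one is 45/8.
This works out to P = 0.04462.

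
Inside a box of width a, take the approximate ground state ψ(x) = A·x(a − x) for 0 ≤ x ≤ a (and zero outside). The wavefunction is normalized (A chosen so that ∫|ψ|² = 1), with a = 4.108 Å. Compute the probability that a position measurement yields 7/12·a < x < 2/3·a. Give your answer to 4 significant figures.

The probability is P = ∫ |ψ|² dx over [7/12·a, 2/3·a].
With A² fixed by ∫|ψ|² = 1, i.e. A² = (a^5/30)^(−1), substitute and integrate.
In terms of u = x/a (A² and the length scale cancel between numerator and denominator), P = [∫_{7/12}^{2/3} u^2·(1 - u)^2 du] / [∫_{0}^{1} u^2·(1 - u)^2 du].
An antiderivative of u^2·(1 - u)^2 is u^3·(6·u^2 - 15·u + 10)/30; evaluating from 7/12 to 2/3 gives ≈ 0.00455810, while the full integral is 1/30.
Evaluating gives P = 0.13674.

P ≈ 0.1367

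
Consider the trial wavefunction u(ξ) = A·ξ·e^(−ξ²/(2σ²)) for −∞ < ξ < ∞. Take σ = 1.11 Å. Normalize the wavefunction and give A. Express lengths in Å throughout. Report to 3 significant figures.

We need A² ∫|f|² dξ = 1, taking the integral from −∞ to ∞.
With ∫_{−∞}^{∞} ξ^(2m) e^(−αξ²) dξ = (2m−1)!!·√π / (2^m α^(m+1/2)), ∫|u|² dξ = A²·(√(π)·σ^3/2).
Hence A² = 1/[√(π)·σ^3/2].
With σ = 1.11: A² = 0.8251 and A = 0.9083.

A ≈ 0.908 Å^(-3/2)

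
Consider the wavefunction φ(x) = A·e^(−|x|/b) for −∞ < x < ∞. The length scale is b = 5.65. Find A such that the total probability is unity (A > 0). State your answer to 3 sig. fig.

The normalization condition is ∫|φ|² dx = 1 from −∞ to ∞.
∫|φ|² dx = A²·(b).
So A² = (b)^(−1).
Plugging in b = 5.65 yields A = 0.4207.

A ≈ 0.421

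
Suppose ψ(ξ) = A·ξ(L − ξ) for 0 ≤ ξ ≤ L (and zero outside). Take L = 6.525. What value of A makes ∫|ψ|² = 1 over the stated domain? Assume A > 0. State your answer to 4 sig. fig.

The normalization condition is ∫|ψ|² dξ = 1 from 0 to L.
The integral (without the A² prefactor) comes out to L^5/30.
So A² = (L^5/30)^(−1).
Plugging in L = 6.525 yields A = 0.050363.

A ≈ 0.05036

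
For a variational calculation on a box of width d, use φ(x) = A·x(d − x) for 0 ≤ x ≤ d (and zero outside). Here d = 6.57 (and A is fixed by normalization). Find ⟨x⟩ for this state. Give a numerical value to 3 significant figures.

⟨x⟩ ≈ 3.29

The expectation value is the |φ|²-weighted average of x: ∫ x|φ|² dx.
Expanding the polynomial and integrating term by term, the ratio of the moment integral to the normalization integral gives ⟨x⟩ = d/2.
With d = 6.57, ⟨x⟩ = 3.285.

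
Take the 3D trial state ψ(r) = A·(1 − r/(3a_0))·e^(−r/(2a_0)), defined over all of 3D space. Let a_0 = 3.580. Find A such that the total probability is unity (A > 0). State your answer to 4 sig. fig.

A ≈ 0.05101

Normalization requires ∫|ψ|² 4πr² dr = 1, integrated from 0 to ∞.
(Spherical symmetry: dV = 4πr² dr.)
Recall ∫₀^∞ r^m e^(−r/β) dr = m!·β^(m+1), carrying out the integral gives A² · 8·π·a_0^3/3.
So A² = (8·π·a_0^3/3)^(−1).
Plugging in a_0 = 3.580 yields A = 0.051005.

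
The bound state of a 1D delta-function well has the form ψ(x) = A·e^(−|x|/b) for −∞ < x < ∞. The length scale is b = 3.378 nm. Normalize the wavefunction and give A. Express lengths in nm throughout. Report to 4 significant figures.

The normalization condition is ∫|ψ|² dx = 1 from −∞ to ∞.
With ∫₀^∞ x^0 e^(−αx) dx = 0!/α^1, ∫|ψ|² dx = A²·(b).
Setting this equal to 1 gives A² = 1/(b).
Substituting b = 3.378 gives A² = 0.29603, so A = 0.54409.

A ≈ 0.5441 nm^(-1/2)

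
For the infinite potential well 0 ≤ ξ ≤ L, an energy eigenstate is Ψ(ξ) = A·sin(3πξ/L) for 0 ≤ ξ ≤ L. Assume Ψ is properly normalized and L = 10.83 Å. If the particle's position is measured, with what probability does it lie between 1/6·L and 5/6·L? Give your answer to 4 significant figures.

P ≈ 0.6667

The probability is P = ∫ |Ψ|² dξ over [1/6·L, 5/6·L].
The normalization integral ∫|Ψ|²dξ over the whole domain equals L/2·A², and A² cancels in the ratio.
In terms of u = ξ/L (A² and the length scale cancel between numerator and denominator), P = [∫_{1/6}^{5/6} sin(3·π·u)^2 du] / [∫_{0}^{1} sin(3·π·u)^2 du].
An antiderivative of sin(3·π·u)^2 is u/2 - sin(6·π·u)/(12·π); evaluating from 1/6 to 5/6 gives 1/3, while the full integral is 1/2.
Evaluating gives P = 2/3.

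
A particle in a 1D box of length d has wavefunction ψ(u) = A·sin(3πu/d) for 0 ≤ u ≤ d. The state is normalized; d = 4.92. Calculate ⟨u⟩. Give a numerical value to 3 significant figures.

⟨u⟩ ≈ 2.46

⟨u⟩ = ∫ u |ψ|² du over the full domain.
With ∫₀^d sin²(nπu/d) du = d/2, evaluating both integrals, ⟨u⟩ = d/2.
Putting d = 4.92 gives 2.460.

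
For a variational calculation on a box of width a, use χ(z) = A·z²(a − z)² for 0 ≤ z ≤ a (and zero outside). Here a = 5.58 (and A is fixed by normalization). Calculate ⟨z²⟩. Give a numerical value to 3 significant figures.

The expectation value is the |χ|²-weighted average of z^2: ∫ z^2|χ|² dz.
Expanding the polynomial and integrating term by term, evaluating both integrals, ⟨z²⟩ = 3·a^2/11.
With a = 5.58, ⟨z^2⟩ = 8.492.

⟨z^2⟩ ≈ 8.49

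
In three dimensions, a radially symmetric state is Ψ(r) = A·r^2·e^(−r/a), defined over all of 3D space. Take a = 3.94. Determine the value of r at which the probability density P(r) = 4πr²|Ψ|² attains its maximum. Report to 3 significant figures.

r ≈ 11.8

The maximum of P(r) = 4πr²|Ψ|² occurs where its derivative vanishes.
Solving yields r = 3·a.
With a = 3.94, the most probable radial distance is 11.82.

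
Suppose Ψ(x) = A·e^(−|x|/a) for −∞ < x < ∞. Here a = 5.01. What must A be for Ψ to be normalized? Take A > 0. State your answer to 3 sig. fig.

Normalization requires ∫|Ψ|² dx = 1, integrated from −∞ to ∞.
Using ∫₀^∞ xⁿ e^(−αx) dx = n!/αⁿ⁺¹, the integral (without the A² prefactor) comes out to a.
Setting this equal to 1 gives A² = 1/(a).
Plugging in a = 5.01 yields A = 0.4468.

A ≈ 0.447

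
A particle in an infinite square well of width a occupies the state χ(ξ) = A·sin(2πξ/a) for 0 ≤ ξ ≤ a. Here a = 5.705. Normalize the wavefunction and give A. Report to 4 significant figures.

Normalization requires ∫|χ|² dξ = 1, integrated from 0 to a.
With ∫₀^a sin²(nπξ/a) dξ = a/2, with χ = A·sin(2πξ/a), the integral evaluates to A²·[a/2].
With a = 5.705: A² = 0.35057 and A = 0.59209.

A ≈ 0.5921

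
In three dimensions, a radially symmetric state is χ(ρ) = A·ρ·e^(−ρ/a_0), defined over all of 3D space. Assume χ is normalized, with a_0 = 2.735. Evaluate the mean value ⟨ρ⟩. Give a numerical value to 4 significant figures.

By definition ⟨ρ⟩ = ∫ ρ |χ(ρ)|² 4πρ² dρ.
Using ∫₀^∞ ρⁿ e^(−αρ) dρ = n!/αⁿ⁺¹, since the A² factors cancel between numerator and denominator, ⟨ρ⟩ = 5·a_0/2.
Putting a_0 = 2.735 gives 6.8375.

⟨ρ⟩ ≈ 6.838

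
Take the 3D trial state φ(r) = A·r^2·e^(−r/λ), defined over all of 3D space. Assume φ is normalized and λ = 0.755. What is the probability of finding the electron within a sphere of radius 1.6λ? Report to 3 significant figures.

P ≈ 0.0446

With dV = 4πr²dr, the probability is ∫|φ|² dV over r ≤ 1.6λ.
The full normalization integral is A²·[45·π·λ^7/2] = 1, fixing A².
Let u = r/λ; then A², 4π and the length scale all cancel, so P = ∫_{0}^{1.6} u^6·e^(-2·u) du ÷ ∫_{0}^{∞} u^6·e^(-2·u) du.
Using ∫ u^6·e^(-2·u) du = -(4·u^6 + 12·u^5 + 30·u^4 + 60·u^3 + 90·u^2 + 90·u + 45)·e^(-2·u)/8, the numerator is ≈ 0.25098 and the denominator is 45/8.
Taking the ratio yields P = 0.04462.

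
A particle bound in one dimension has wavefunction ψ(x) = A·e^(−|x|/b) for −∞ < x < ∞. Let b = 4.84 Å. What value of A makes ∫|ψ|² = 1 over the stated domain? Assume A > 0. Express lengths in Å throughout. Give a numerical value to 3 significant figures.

The normalization condition is ∫|ψ|² dx = 1 from −∞ to ∞.
Carrying out the integral gives A² · b.
So A² = (b)^(−1).
Substituting b = 4.84 gives A² = 0.2066, so A = 0.4545.

A ≈ 0.455 Å^(-1/2)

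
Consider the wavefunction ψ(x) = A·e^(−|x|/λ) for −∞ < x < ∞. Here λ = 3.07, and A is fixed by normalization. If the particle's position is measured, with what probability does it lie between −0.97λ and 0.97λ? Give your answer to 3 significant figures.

P = ∫_{−0.97λ}^{0.97λ} |ψ(x)|² dx.
Since A² = 1/(λ), this is the region integral divided by the full normalization integral.
Both integrals are even about x = 0, so only the x ≥ 0 halves are needed (the factors of 2 cancel). Substituting u = x/λ, A² and the length scale cancel in the ratio: P = ∫_{0}^{0.97} e^(-2·u) du / ∫_{0}^{∞} e^(-2·u) du.
With ∫ e^(-2·u) du = -e^(-2·u)/2 + C, the region integral is 1/2 - e^(-97/50)/2 and the full one is 1/2.
Taking the ratio, P = 0.8563.

P ≈ 0.856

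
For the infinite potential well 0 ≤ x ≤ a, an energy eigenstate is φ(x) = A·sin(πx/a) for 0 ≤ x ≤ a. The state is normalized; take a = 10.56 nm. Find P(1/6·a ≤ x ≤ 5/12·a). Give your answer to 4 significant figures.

P ≈ 0.3083

P = ∫_{1/6·a}^{5/12·a} |φ(x)|² dx.
With A² fixed by ∫|φ|² = 1, i.e. A² = (a/2)^(−1), substitute and integrate.
In terms of u = x/a (A² and the length scale cancel between numerator and denominator), P = [∫_{1/6}^{5/12} sin(π·u)^2 du] / [∫_{0}^{1} sin(π·u)^2 du].
Using ∫ sin(π·u)^2 du = u/2 - sin(2·π·u)/(4·π), the numerator is -1/(8·π) + √(3)/(8·π) + 1/8 and the denominator is 1/2.
The result is P = (-1 + √(3) + π)/(4·π).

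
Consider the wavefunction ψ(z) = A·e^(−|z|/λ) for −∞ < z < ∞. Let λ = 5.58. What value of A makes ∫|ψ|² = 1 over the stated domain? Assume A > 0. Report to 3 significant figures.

A ≈ 0.423

The normalization condition is ∫|ψ|² dz = 1 from −∞ to ∞.
Recall ∫₀^∞ z^m e^(−z/β) dz = m!·β^(m+1), with ψ = A·e^(−|z|/λ), the integral evaluates to A²·[λ].
So A² = (λ)^(−1).
Substituting λ = 5.58 gives A² = 0.1792, so A = 0.4233.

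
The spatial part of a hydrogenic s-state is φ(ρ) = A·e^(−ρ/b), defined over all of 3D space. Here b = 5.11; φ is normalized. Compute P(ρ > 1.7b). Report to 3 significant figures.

Integrate the radial probability density 4πρ²|φ|² over ρ > 1.7b.
A² is fixed by ∫₀^∞ 4πρ²|φ|² dρ = 1, i.e. A² = (π·b^3)^(−1).
Substituting u = ρ/b, A², 4π and the length scale all cancel in the ratio: P = ∫_{1.7}^{∞} u^2·e^(-2·u) du / ∫_{0}^{∞} u^2·e^(-2·u) du.
With ∫ u^2·e^(-2·u) du = -(2·u^2 + 2·u + 1)·e^(-2·u)/4 + C, the region integral is 509·e^(-17/5)/200 and the full one is 1/4.
Taking the ratio yields P = 0.3397.

P ≈ 0.340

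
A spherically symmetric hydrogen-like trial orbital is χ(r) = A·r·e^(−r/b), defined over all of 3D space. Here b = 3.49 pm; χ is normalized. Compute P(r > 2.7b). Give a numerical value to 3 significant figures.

P ≈ 0.373

Integrate the radial probability density 4πr²|χ|² over r > 2.7b.
The full normalization integral is A²·[3·π·b^5] = 1, fixing A².
Substituting u = r/b, A², 4π and the length scale all cancel in the ratio: P = ∫_{2.7}^{∞} u^4·e^(-2·u) du / ∫_{0}^{∞} u^4·e^(-2·u) du.
With ∫ u^4·e^(-2·u) du = -(u^4/2 + u^3 + 3·u^2/2 + 3·u/2 + 3/4)·e^(-2·u) + C, the region integral is ≈ 0.27998 and the full one is 3/4.
This evaluates to P = 0.3733.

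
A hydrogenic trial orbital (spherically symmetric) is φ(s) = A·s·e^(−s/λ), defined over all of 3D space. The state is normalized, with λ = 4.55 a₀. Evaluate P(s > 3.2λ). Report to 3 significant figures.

P ≈ 0.235

With dV = 4πs²ds, the probability is ∫|φ|² dV over s > 3.2λ.
Normalization gives A² = 1/(3·π·λ^5).
In terms of u = s/λ (A², 4π and the length scale all cancel between numerator and denominator), P = [∫_{3.2}^{∞} u^4·e^(-2·u) du] / [∫_{0}^{∞} u^4·e^(-2·u) du].
An antiderivative of u^4·e^(-2·u) is -(u^4/2 + u^3 + 3·u^2/2 + 3·u/2 + 3/4)·e^(-2·u); evaluating from 3.2 to ∞ gives ≈ 0.17630, while the full integral is 3/4.
The region integral divided by the full integral gives P = 0.2351.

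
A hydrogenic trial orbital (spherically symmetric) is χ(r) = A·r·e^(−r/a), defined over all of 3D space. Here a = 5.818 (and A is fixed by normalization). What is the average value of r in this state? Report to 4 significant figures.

⟨r⟩ ≈ 14.55

By definition ⟨r⟩ = ∫ r |χ(r)|² 4πr² dr.
The ratio of the moment integral to the normalization integral gives ⟨r⟩ = 5·a/2.
With a = 5.818, ⟨r⟩ = 14.545.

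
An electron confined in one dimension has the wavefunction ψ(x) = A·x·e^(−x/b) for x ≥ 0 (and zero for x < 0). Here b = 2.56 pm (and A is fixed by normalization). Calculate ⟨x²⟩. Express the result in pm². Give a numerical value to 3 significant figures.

⟨x²⟩ = ∫ x^2 |ψ|² dx over the full domain.
With ∫₀^∞ x^4 e^(−αx) dx = 4!/α^5, evaluating both integrals, ⟨x²⟩ = 3·b^2.
Putting b = 2.56 gives 19.66.

⟨x^2⟩ ≈ 19.7 pm^2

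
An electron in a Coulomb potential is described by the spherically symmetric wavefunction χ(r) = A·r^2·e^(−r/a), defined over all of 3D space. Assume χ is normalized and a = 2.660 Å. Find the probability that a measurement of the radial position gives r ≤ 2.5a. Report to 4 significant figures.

P ≈ 0.2378

P = ∫ |χ|² 4πr² dr over r ≤ 2.5a.
Normalization gives A² = 1/(45·π·a^7/2).
Substituting u = r/a, A², 4π and the length scale all cancel in the ratio: P = ∫_{0}^{2.5} u^6·e^(-2·u) du / ∫_{0}^{∞} u^6·e^(-2·u) du.
With ∫ u^6·e^(-2·u) du = -(4·u^6 + 12·u^5 + 30·u^4 + 60·u^3 + 90·u^2 + 90·u + 45)·e^(-2·u)/8 + C, the region integral is ≈ 1.33772 and the full one is 45/8.
The region integral divided by the full integral gives P = 0.23782.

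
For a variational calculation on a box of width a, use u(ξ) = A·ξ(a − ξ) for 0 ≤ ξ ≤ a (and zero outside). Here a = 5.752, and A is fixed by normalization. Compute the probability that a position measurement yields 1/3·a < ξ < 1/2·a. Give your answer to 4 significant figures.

P ≈ 0.2901

P = ∫_{1/3·a}^{1/2·a} |u(ξ)|² dξ.
The normalization integral ∫|u|²dξ over the whole domain equals a^5/30·A², and A² cancels in the ratio.
Substituting t = ξ/a, A² and the length scale cancel in the ratio: P = ∫_{1/3}^{1/2} t^2·(1 - t)^2 dt / ∫_{0}^{1} t^2·(1 - t)^2 dt.
Using ∫ t^2·(1 - t)^2 dt = t^3·(6·t^2 - 15·t + 10)/30, the numerator is 47/4860 and the denominator is 1/30.
This works out to P = 47/162.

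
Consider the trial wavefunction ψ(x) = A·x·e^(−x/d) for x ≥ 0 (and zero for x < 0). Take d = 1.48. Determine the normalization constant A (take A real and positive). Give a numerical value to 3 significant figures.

A ≈ 1.11

We need A² ∫|f|² dx = 1, taking the integral from 0 to ∞.
The integral (without the A² prefactor) comes out to d^3/4.
So A² = (d^3/4)^(−1).
Plugging in d = 1.48 yields A = 1.111.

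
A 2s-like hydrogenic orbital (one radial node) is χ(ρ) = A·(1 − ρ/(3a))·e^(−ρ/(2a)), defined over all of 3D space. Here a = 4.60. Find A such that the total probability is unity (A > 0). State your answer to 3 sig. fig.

Normalization requires ∫|χ|² 4πρ² dρ = 1, integrated from 0 to ∞.
The angular integral contributes 4π, leaving ∫₀^∞ ρ²|χ|² dρ.
With ∫₀^∞ ρ^4 e^(−αρ) dρ = 4!/α^5, with χ = A·(1 − ρ/(3a))·e^(−ρ/(2a)), the integral evaluates to A²·[8·π·a^3/3].
Substituting a = 4.60 gives A² = 0.001226, so A = 0.03502.

A ≈ 0.0350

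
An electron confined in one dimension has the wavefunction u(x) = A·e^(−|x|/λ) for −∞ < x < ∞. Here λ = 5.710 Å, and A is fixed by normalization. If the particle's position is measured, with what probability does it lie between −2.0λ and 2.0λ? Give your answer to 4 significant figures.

|u|² is the probability density, so P = ∫_{−2.0λ}^{2.0λ} |u|² dx.
With A² fixed by ∫|u|² = 1, i.e. A² = (λ)^(−1), substitute and integrate.
Both integrals are even about x = 0, so only the x ≥ 0 halves are needed (the factors of 2 cancel). Let t = x/λ; then A² and the length scale cancel, so P = ∫_{0}^{2.0} e^(-2·t) dt ÷ ∫_{0}^{∞} e^(-2·t) dt.
Using ∫ e^(-2·t) dt = -e^(-2·t)/2, the numerator is 1/2 - e^(-4)/2 and the denominator is 1/2.
The result is P = 0.98168.

P ≈ 0.9817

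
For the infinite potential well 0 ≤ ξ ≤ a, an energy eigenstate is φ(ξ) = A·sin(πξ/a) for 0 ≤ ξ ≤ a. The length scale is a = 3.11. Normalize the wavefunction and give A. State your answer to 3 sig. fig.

A ≈ 0.802

The normalization condition is ∫|φ|² dξ = 1 from 0 to a.
Using sin²θ = (1 − cos 2θ)/2, with φ = A·sin(πξ/a), the integral evaluates to A²·[a/2].
With a = 3.11: A² = 0.6431 and A = 0.8019.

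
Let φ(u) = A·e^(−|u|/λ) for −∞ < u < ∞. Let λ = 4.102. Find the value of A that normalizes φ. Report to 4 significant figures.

A ≈ 0.4937

Require ∫ |φ|² du = 1 over the whole domain.
Using ∫₀^∞ uⁿ e^(−αu) du = n!/αⁿ⁺¹, carrying out the integral gives A² · λ.
Setting this equal to 1 gives A² = 1/(λ).
Plugging in λ = 4.102 yields A = 0.49374.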